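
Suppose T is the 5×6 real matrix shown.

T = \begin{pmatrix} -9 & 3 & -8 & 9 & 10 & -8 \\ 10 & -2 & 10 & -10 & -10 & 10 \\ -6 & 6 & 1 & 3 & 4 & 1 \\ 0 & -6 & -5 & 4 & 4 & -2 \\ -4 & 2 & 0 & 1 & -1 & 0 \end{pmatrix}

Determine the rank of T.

Row reduce to echelon form.
R2 ← R2 + (10/9)·R1: [0, 4/3, 10/9, 0, 10/9, 10/9]
R3 ← R3 − (2/3)·R1: [0, 4, 19/3, -3, -8/3, 19/3]
R5 ← R5 − (4/9)·R1: [0, 2/3, 32/9, -3, -49/9, 32/9]
R3 ← R3 − (3)·R2: [0, 0, 3, -3, -6, 3]
R4 ← R4 + (9/2)·R2: [0, 0, 0, 4, 9, 3]
R5 ← R5 − (1/2)·R2: [0, 0, 3, -3, -6, 3]
R5 ← R5 − R3: [0, 0, 0, 0, 0, 0]
Echelon form has 4 nonzero rows, so rank(T) = 4.

4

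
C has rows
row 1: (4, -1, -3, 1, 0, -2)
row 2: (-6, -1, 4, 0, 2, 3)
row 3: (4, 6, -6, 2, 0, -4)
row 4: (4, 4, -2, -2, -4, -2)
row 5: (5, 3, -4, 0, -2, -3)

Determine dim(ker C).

3

Row reduce to echelon form.
R2 ← R2 + (3/2)·R1: [0, -5/2, -1/2, 3/2, 2, 0]
R3 ← R3 − R1: [0, 7, -3, 1, 0, -2]
R4 ← R4 − R1: [0, 5, 1, -3, -4, 0]
R5 ← R5 − (5/4)·R1: [0, 17/4, -1/4, -5/4, -2, -1/2]
R3 ← R3 + (14/5)·R2: [0, 0, -22/5, 26/5, 28/5, -2]
R4 ← R4 + (2)·R2: [0, 0, 0, 0, 0, 0]
R5 ← R5 + (17/10)·R2: [0, 0, -11/10, 13/10, 7/5, -1/2]
R5 ← R5 − (1/4)·R3: [0, 0, 0, 0, 0, 0]
3 nonzero rows, so rank(C) = 3.
C has 6 columns; by rank–nullity, nullity = 6 − 3 = 3.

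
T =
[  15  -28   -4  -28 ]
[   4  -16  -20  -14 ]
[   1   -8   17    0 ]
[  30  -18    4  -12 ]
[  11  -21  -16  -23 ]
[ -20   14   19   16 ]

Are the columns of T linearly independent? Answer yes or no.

Row reduce T to echelon form.
R2 ← R2 − (4/15)·R1: [0, -128/15, -284/15, -98/15]
R3 ← R3 − (1/15)·R1: [0, -92/15, 259/15, 28/15]
R4 ← R4 − (2)·R1: [0, 38, 12, 44]
R5 ← R5 − (11/15)·R1: [0, -7/15, -196/15, -37/15]
R6 ← R6 + (4/3)·R1: [0, -70/3, 41/3, -64/3]
R3 ← R3 − (23/32)·R2: [0, 0, 247/8, 105/16]
R4 ← R4 + (285/64)·R2: [0, 0, -1157/16, 477/32]
R5 ← R5 − (7/128)·R2: [0, 0, -385/32, -135/64]
R6 ← R6 − (175/64)·R2: [0, 0, 1047/16, -111/32]
R4 ← R4 + (89/38)·R3: [0, 0, 0, 2301/76]
R5 ← R5 + (385/988)·R3: [0, 0, 0, 885/1976]
R6 ← R6 − (1047/494)·R3: [0, 0, 0, -17169/988]
R5 ← R5 − (5/338)·R4: [0, 0, 0, 0]
R6 ← R6 + (97/169)·R4: [0, 0, 0, 0]
4 pivots among 4 columns.
Every column is a pivot column, so the columns are linearly independent.

yes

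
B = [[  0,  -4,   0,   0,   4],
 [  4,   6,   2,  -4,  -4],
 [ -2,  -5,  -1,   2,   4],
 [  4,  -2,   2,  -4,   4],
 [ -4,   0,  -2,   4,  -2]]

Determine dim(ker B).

Row reduce to echelon form.
Swap R1 ↔ R2
R3 ← R3 + (1/2)·R1: [0, -2, 0, 0, 2]
R4 ← R4 − R1: [0, -8, 0, 0, 8]
R5 ← R5 + R1: [0, 6, 0, 0, -6]
R3 ← R3 − (1/2)·R2: [0, 0, 0, 0, 0]
R4 ← R4 − (2)·R2: [0, 0, 0, 0, 0]
R5 ← R5 + (3/2)·R2: [0, 0, 0, 0, 0]
2 nonzero rows, so rank(B) = 2.
B has 5 columns; by rank–nullity, nullity = 5 − 2 = 3.

3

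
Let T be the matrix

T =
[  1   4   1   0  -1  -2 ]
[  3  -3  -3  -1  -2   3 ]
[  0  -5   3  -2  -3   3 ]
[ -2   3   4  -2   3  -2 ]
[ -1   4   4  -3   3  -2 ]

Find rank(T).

4

Row reduce to echelon form.
R2 ← R2 − (3)·R1: [0, -15, -6, -1, 1, 9]
R4 ← R4 + (2)·R1: [0, 11, 6, -2, 1, -6]
R5 ← R5 + R1: [0, 8, 5, -3, 2, -4]
R3 ← R3 − (1/3)·R2: [0, 0, 5, -5/3, -10/3, 0]
R4 ← R4 + (11/15)·R2: [0, 0, 8/5, -41/15, 26/15, 3/5]
R5 ← R5 + (8/15)·R2: [0, 0, 9/5, -53/15, 38/15, 4/5]
R4 ← R4 − (8/25)·R3: [0, 0, 0, -11/5, 14/5, 3/5]
R5 ← R5 − (9/25)·R3: [0, 0, 0, -44/15, 56/15, 4/5]
R5 ← R5 − (4/3)·R4: [0, 0, 0, 0, 0, 0]
Echelon form has 4 nonzero rows, so rank(T) = 4.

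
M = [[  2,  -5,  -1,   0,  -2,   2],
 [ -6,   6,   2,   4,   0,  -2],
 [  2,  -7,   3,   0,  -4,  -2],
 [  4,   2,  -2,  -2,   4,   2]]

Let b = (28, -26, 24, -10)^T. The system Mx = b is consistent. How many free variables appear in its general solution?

2

Row reduce the augmented matrix [M | b].
R2 ← R2 + (3)·R1: [0, -9, -1, 4, -6, 4, 58]
R3 ← R3 − R1: [0, -2, 4, 0, -2, -4, -4]
R4 ← R4 − (2)·R1: [0, 12, 0, -2, 8, -2, -66]
R3 ← R3 − (2/9)·R2: [0, 0, 38/9, -8/9, -2/3, -44/9, -152/9]
R4 ← R4 + (4/3)·R2: [0, 0, -4/3, 10/3, 0, 10/3, 34/3]
R4 ← R4 + (6/19)·R3: [0, 0, 0, 58/19, -4/19, 34/19, 6]
The echelon form has 4 nonzero rows, and every pivot lies in the first 6 columns, so rank(M) = rank([M|b]) = 4.
The system is consistent.
Free variables = (unknowns) − (rank) = 6 − 4 = 2.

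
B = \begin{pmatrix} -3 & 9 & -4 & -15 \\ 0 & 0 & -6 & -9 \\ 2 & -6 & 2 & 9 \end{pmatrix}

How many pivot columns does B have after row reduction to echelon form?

Row reduce to echelon form.
R3 ← R3 + (2/3)·R1: [0, 0, -2/3, -1]
R3 ← R3 − (1/9)·R2: [0, 0, 0, 0]
Echelon form has 2 nonzero rows, so rank(B) = 2.
Each nonzero row contributes one pivot column: 2 pivot columns.

2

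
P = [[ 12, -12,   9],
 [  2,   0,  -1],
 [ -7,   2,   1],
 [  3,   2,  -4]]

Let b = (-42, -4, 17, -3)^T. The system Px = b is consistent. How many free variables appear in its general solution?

Row reduce the augmented matrix [P | b].
R2 ← R2 − (1/6)·R1: [0, 2, -5/2, 3]
R3 ← R3 + (7/12)·R1: [0, -5, 25/4, -15/2]
R4 ← R4 − (1/4)·R1: [0, 5, -25/4, 15/2]
R3 ← R3 + (5/2)·R2: [0, 0, 0, 0]
R4 ← R4 − (5/2)·R2: [0, 0, 0, 0]
The echelon form has 2 nonzero rows, and every pivot lies in the first 3 columns, so rank(P) = rank([P|b]) = 2.
The system is consistent.
Free variables = (unknowns) − (rank) = 3 − 2 = 1.

1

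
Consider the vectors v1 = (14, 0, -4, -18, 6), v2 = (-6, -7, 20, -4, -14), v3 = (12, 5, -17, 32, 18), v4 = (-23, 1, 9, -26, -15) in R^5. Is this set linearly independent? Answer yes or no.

yes

Form the matrix with these vectors as rows and row reduce.
R2 ← R2 + (3/7)·R1: [0, -7, 128/7, -82/7, -80/7]
R3 ← R3 − (6/7)·R1: [0, 5, -95/7, 332/7, 90/7]
R4 ← R4 + (23/14)·R1: [0, 1, 17/7, -389/7, -36/7]
R3 ← R3 + (5/7)·R2: [0, 0, -25/49, 1914/49, 230/49]
R4 ← R4 + (1/7)·R2: [0, 0, 247/49, -2805/49, -332/49]
R4 ← R4 + (247/25)·R3: [0, 0, 0, 8217/25, 198/5]
4 nonzero rows, so the 4 vectors span a space of dimension 4.
Since 4 = 4, the vectors are linearly independent.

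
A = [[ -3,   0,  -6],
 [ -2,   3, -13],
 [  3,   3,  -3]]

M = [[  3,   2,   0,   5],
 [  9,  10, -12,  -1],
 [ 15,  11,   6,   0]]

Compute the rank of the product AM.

First compute AM:
[[-99, -72, -36, -15],
 [-174, -117, -114, -13],
 [ -9,   3, -54,  12]]
Now row reduce the product.
R2 ← R2 − (58/33)·R1: [0, 105/11, -558/11, 147/11]
R3 ← R3 − (1/11)·R1: [0, 105/11, -558/11, 147/11]
R3 ← R3 − R2: [0, 0, 0, 0]
2 nonzero rows, so rank(AM) = 2.

2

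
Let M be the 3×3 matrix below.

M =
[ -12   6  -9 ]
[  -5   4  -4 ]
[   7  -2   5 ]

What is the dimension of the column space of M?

2

Row reduce to echelon form.
R2 ← R2 − (5/12)·R1: [0, 3/2, -1/4]
R3 ← R3 + (7/12)·R1: [0, 3/2, -1/4]
R3 ← R3 − R2: [0, 0, 0]
Echelon form has 2 nonzero rows, so rank(M) = 2.
The column space has dimension equal to the rank: 2.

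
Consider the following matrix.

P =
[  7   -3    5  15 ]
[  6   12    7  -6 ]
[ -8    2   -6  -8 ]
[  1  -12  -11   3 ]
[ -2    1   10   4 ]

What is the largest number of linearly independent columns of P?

Row reduce to echelon form.
R2 ← R2 − (6/7)·R1: [0, 102/7, 19/7, -132/7]
R3 ← R3 + (8/7)·R1: [0, -10/7, -2/7, 64/7]
R4 ← R4 − (1/7)·R1: [0, -81/7, -82/7, 6/7]
R5 ← R5 + (2/7)·R1: [0, 1/7, 80/7, 58/7]
R3 ← R3 + (5/51)·R2: [0, 0, -1/51, 124/17]
R4 ← R4 + (27/34)·R2: [0, 0, -325/34, -240/17]
R5 ← R5 − (1/102)·R2: [0, 0, 1163/102, 144/17]
R4 ← R4 − (975/2)·R3: [0, 0, 0, -3570]
R5 ← R5 + (1163/2)·R3: [0, 0, 0, 4250]
R5 ← R5 + (25/21)·R4: [0, 0, 0, 0]
Echelon form has 4 nonzero rows, so rank(P) = 4.
The rank gives the maximum number of linearly independent columns: 4.

4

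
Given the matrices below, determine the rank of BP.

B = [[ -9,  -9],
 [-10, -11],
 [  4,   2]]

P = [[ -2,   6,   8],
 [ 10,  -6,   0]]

First compute BP:
[[-72,   0, -72],
 [-90,   6, -80],
 [ 12,  12,  32]]
Now row reduce the product.
R2 ← R2 − (5/4)·R1: [0, 6, 10]
R3 ← R3 + (1/6)·R1: [0, 12, 20]
R3 ← R3 − (2)·R2: [0, 0, 0]
2 nonzero rows, so rank(BP) = 2.

2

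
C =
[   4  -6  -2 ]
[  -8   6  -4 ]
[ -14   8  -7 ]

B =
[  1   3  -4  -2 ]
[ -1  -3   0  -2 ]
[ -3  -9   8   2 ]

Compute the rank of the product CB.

2

First compute CB:
[[ 16,  48, -32,   0],
 [ -2,  -6,   0,  -4],
 [ -1,  -3,   0,  -2]]
Now row reduce the product.
R2 ← R2 + (1/8)·R1: [0, 0, -4, -4]
R3 ← R3 + (1/16)·R1: [0, 0, -2, -2]
R3 ← R3 − (1/2)·R2: [0, 0, 0, 0]
2 nonzero rows, so rank(CB) = 2.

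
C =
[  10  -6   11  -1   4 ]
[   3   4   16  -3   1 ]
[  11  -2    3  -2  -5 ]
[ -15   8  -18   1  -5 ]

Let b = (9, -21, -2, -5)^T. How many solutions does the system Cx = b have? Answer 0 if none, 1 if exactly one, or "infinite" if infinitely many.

infinite

Row reduce the augmented matrix [C | b].
R2 ← R2 − (3/10)·R1: [0, 29/5, 127/10, -27/10, -1/5, -237/10]
R3 ← R3 − (11/10)·R1: [0, 23/5, -91/10, -9/10, -47/5, -119/10]
R4 ← R4 + (3/2)·R1: [0, -1, -3/2, -1/2, 1, 17/2]
R3 ← R3 − (23/29)·R2: [0, 0, -556/29, 36/29, -268/29, 200/29]
R4 ← R4 + (5/29)·R2: [0, 0, 20/29, -28/29, 28/29, 128/29]
R4 ← R4 + (5/139)·R3: [0, 0, 0, -128/139, 88/139, 648/139]
The echelon form has 4 nonzero rows, and every pivot lies in the first 5 columns, so rank(C) = rank([C|b]) = 4.
The system is consistent.
rank = 4 < 5 unknowns, so there are infinitely many solutions.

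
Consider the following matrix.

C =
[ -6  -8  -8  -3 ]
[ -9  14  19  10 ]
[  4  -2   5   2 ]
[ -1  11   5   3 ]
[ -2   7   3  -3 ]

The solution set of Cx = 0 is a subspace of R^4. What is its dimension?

Row reduce to echelon form.
R2 ← R2 − (3/2)·R1: [0, 26, 31, 29/2]
R3 ← R3 + (2/3)·R1: [0, -22/3, -1/3, 0]
R4 ← R4 − (1/6)·R1: [0, 37/3, 19/3, 7/2]
R5 ← R5 − (1/3)·R1: [0, 29/3, 17/3, -2]
R3 ← R3 + (11/39)·R2: [0, 0, 328/39, 319/78]
R4 ← R4 − (37/78)·R2: [0, 0, -653/78, -527/156]
R5 ← R5 − (29/78)·R2: [0, 0, -457/78, -1153/156]
R4 ← R4 + (653/656)·R3: [0, 0, 0, 909/1312]
R5 ← R5 + (457/656)·R3: [0, 0, 0, -5959/1312]
R5 ← R5 + (59/9)·R4: [0, 0, 0, 0]
4 nonzero rows, so rank(C) = 4.
C has 4 columns; by rank–nullity, nullity = 4 − 4 = 0.

0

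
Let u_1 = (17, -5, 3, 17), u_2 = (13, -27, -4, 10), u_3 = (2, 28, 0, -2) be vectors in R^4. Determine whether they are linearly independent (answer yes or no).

Form the matrix with these vectors as rows and row reduce.
R2 ← R2 − (13/17)·R1: [0, -394/17, -107/17, -3]
R3 ← R3 − (2/17)·R1: [0, 486/17, -6/17, -4]
R3 ← R3 + (243/197)·R2: [0, 0, -1599/197, -1517/197]
3 nonzero rows, so the 3 vectors span a space of dimension 3.
Since 3 = 3, the vectors are linearly independent.

yes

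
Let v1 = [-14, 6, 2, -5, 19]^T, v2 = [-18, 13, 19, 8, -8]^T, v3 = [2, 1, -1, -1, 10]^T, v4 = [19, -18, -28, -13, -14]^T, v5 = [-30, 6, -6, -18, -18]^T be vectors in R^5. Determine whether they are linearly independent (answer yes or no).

yes

Form the matrix with these vectors as rows and row reduce.
R2 ← R2 − (9/7)·R1: [0, 37/7, 115/7, 101/7, -227/7]
R3 ← R3 + (1/7)·R1: [0, 13/7, -5/7, -12/7, 89/7]
R4 ← R4 + (19/14)·R1: [0, -69/7, -177/7, -277/14, 165/14]
R5 ← R5 − (15/7)·R1: [0, -48/7, -72/7, -51/7, -411/7]
R3 ← R3 − (13/37)·R2: [0, 0, -240/37, -251/37, 892/37]
R4 ← R4 + (69/37)·R2: [0, 0, 198/37, 527/74, -3603/74]
R5 ← R5 + (48/37)·R2: [0, 0, 408/37, 423/37, -3729/37]
R4 ← R4 + (33/40)·R3: [0, 0, 0, 61/40, -144/5]
R5 ← R5 + (17/10)·R3: [0, 0, 0, -1/10, -299/5]
R5 ← R5 + (4/61)·R4: [0, 0, 0, 0, -3763/61]
5 nonzero rows, so the 5 vectors span a space of dimension 5.
Since 5 = 5, the vectors are linearly independent.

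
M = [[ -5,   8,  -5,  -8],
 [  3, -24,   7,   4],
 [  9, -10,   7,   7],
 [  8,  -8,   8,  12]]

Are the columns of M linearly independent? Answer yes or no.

Row reduce M to echelon form.
R2 ← R2 + (3/5)·R1: [0, -96/5, 4, -4/5]
R3 ← R3 + (9/5)·R1: [0, 22/5, -2, -37/5]
R4 ← R4 + (8/5)·R1: [0, 24/5, 0, -4/5]
R3 ← R3 + (11/48)·R2: [0, 0, -13/12, -91/12]
R4 ← R4 + (1/4)·R2: [0, 0, 1, -1]
R4 ← R4 + (12/13)·R3: [0, 0, 0, -8]
4 pivots among 4 columns.
Every column is a pivot column, so the columns are linearly independent.

yes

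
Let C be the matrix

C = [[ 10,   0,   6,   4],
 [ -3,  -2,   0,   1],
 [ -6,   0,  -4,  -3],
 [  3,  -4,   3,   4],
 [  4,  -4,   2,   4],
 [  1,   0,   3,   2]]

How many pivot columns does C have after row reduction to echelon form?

4

Row reduce to echelon form.
R2 ← R2 + (3/10)·R1: [0, -2, 9/5, 11/5]
R3 ← R3 + (3/5)·R1: [0, 0, -2/5, -3/5]
R4 ← R4 − (3/10)·R1: [0, -4, 6/5, 14/5]
R5 ← R5 − (2/5)·R1: [0, -4, -2/5, 12/5]
R6 ← R6 − (1/10)·R1: [0, 0, 12/5, 8/5]
R4 ← R4 − (2)·R2: [0, 0, -12/5, -8/5]
R5 ← R5 − (2)·R2: [0, 0, -4, -2]
R4 ← R4 − (6)·R3: [0, 0, 0, 2]
R5 ← R5 − (10)·R3: [0, 0, 0, 4]
R6 ← R6 + (6)·R3: [0, 0, 0, -2]
R5 ← R5 − (2)·R4: [0, 0, 0, 0]
R6 ← R6 + R4: [0, 0, 0, 0]
Echelon form has 4 nonzero rows, so rank(C) = 4.
Each nonzero row contributes one pivot column: 4 pivot columns.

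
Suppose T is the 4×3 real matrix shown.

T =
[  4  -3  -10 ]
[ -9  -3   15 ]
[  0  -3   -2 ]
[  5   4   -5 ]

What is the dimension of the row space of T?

3

Row reduce to echelon form.
R2 ← R2 + (9/4)·R1: [0, -39/4, -15/2]
R4 ← R4 − (5/4)·R1: [0, 31/4, 15/2]
R3 ← R3 − (4/13)·R2: [0, 0, 4/13]
R4 ← R4 + (31/39)·R2: [0, 0, 20/13]
R4 ← R4 − (5)·R3: [0, 0, 0]
Echelon form has 3 nonzero rows, so rank(T) = 3.
The row space has dimension equal to the rank: 3.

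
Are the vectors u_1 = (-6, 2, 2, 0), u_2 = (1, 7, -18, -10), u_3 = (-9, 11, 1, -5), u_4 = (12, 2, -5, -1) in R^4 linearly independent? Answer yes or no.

Form the matrix with these vectors as rows and row reduce.
R2 ← R2 + (1/6)·R1: [0, 22/3, -53/3, -10]
R3 ← R3 − (3/2)·R1: [0, 8, -2, -5]
R4 ← R4 + (2)·R1: [0, 6, -1, -1]
R3 ← R3 − (12/11)·R2: [0, 0, 190/11, 65/11]
R4 ← R4 − (9/11)·R2: [0, 0, 148/11, 79/11]
R4 ← R4 − (74/95)·R3: [0, 0, 0, 49/19]
4 nonzero rows, so the 4 vectors span a space of dimension 4.
Since 4 = 4, the vectors are linearly independent.

yes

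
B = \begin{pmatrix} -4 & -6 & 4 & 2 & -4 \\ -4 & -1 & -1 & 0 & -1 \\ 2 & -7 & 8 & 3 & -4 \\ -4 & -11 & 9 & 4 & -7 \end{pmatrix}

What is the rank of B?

2

Row reduce to echelon form.
R2 ← R2 − R1: [0, 5, -5, -2, 3]
R3 ← R3 + (1/2)·R1: [0, -10, 10, 4, -6]
R4 ← R4 − R1: [0, -5, 5, 2, -3]
R3 ← R3 + (2)·R2: [0, 0, 0, 0, 0]
R4 ← R4 + R2: [0, 0, 0, 0, 0]
Echelon form has 2 nonzero rows, so rank(B) = 2.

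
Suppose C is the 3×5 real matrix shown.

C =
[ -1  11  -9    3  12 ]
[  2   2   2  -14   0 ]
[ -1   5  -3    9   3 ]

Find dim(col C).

Row reduce to echelon form.
R2 ← R2 + (2)·R1: [0, 24, -16, -8, 24]
R3 ← R3 − R1: [0, -6, 6, 6, -9]
R3 ← R3 + (1/4)·R2: [0, 0, 2, 4, -3]
Echelon form has 3 nonzero rows, so rank(C) = 3.
The column space has dimension equal to the rank: 3.

3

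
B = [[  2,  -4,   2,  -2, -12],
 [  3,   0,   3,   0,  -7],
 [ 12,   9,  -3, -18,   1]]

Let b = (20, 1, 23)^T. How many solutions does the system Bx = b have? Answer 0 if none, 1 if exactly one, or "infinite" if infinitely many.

infinite

Row reduce the augmented matrix [B | b].
R2 ← R2 − (3/2)·R1: [0, 6, 0, 3, 11, -29]
R3 ← R3 − (6)·R1: [0, 33, -15, -6, 73, -97]
R3 ← R3 − (11/2)·R2: [0, 0, -15, -45/2, 25/2, 125/2]
The echelon form has 3 nonzero rows, and every pivot lies in the first 5 columns, so rank(B) = rank([B|b]) = 3.
The system is consistent.
rank = 3 < 5 unknowns, so there are infinitely many solutions.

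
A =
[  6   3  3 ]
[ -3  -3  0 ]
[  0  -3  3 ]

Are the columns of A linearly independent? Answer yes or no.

no

Row reduce A to echelon form.
R2 ← R2 + (1/2)·R1: [0, -3/2, 3/2]
R3 ← R3 − (2)·R2: [0, 0, 0]
2 pivots among 3 columns.
Only 2 < 3 pivot columns, so the columns are linearly dependent.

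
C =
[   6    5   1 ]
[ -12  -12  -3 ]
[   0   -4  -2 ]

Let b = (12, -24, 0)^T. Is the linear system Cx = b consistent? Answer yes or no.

yes

Row reduce the augmented matrix [C | b].
R2 ← R2 + (2)·R1: [0, -2, -1, 0]
R3 ← R3 − (2)·R2: [0, 0, 0, 0]
The echelon form has 2 nonzero rows, and every pivot lies in the first 3 columns, so rank(C) = rank([C|b]) = 2.
The system is consistent.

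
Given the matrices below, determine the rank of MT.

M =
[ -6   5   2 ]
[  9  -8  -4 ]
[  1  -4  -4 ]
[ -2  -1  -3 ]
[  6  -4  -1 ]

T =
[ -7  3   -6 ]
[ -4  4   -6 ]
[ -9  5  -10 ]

3

First compute MT:
[[  4,  12, -14],
 [  5, -25,  34],
 [ 45, -33,  58],
 [ 45, -25,  48],
 [-17,  -3,  -2]]
Now row reduce the product.
R2 ← R2 − (5/4)·R1: [0, -40, 103/2]
R3 ← R3 − (45/4)·R1: [0, -168, 431/2]
R4 ← R4 − (45/4)·R1: [0, -160, 411/2]
R5 ← R5 + (17/4)·R1: [0, 48, -123/2]
R3 ← R3 − (21/5)·R2: [0, 0, -4/5]
R4 ← R4 − (4)·R2: [0, 0, -1/2]
R5 ← R5 + (6/5)·R2: [0, 0, 3/10]
R4 ← R4 − (5/8)·R3: [0, 0, 0]
R5 ← R5 + (3/8)·R3: [0, 0, 0]
3 nonzero rows, so rank(MT) = 3.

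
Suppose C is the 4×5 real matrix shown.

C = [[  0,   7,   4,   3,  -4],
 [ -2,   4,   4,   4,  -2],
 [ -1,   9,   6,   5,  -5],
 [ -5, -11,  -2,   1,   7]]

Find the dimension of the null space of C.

3

Row reduce to echelon form.
Swap R1 ↔ R2
R3 ← R3 − (1/2)·R1: [0, 7, 4, 3, -4]
R4 ← R4 − (5/2)·R1: [0, -21, -12, -9, 12]
R3 ← R3 − R2: [0, 0, 0, 0, 0]
R4 ← R4 + (3)·R2: [0, 0, 0, 0, 0]
2 nonzero rows, so rank(C) = 2.
C has 5 columns; by rank–nullity, nullity = 5 − 2 = 3.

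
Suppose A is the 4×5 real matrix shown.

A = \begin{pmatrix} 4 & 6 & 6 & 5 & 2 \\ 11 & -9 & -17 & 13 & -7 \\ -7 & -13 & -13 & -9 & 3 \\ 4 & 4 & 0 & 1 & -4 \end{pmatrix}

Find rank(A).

Row reduce to echelon form.
R2 ← R2 − (11/4)·R1: [0, -51/2, -67/2, -3/4, -25/2]
R3 ← R3 + (7/4)·R1: [0, -5/2, -5/2, -1/4, 13/2]
R4 ← R4 − R1: [0, -2, -6, -4, -6]
R3 ← R3 − (5/51)·R2: [0, 0, 40/51, -3/17, 394/51]
R4 ← R4 − (4/51)·R2: [0, 0, -172/51, -67/17, -256/51]
R4 ← R4 + (43/10)·R3: [0, 0, 0, -47/10, 141/5]
Echelon form has 4 nonzero rows, so rank(A) = 4.

4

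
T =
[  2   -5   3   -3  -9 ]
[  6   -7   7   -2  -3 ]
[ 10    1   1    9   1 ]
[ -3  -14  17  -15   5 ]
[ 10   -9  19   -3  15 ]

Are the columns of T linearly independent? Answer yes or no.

yes

Row reduce T to echelon form.
R2 ← R2 − (3)·R1: [0, 8, -2, 7, 24]
R3 ← R3 − (5)·R1: [0, 26, -14, 24, 46]
R4 ← R4 + (3/2)·R1: [0, -43/2, 43/2, -39/2, -17/2]
R5 ← R5 − (5)·R1: [0, 16, 4, 12, 60]
R3 ← R3 − (13/4)·R2: [0, 0, -15/2, 5/4, -32]
R4 ← R4 + (43/16)·R2: [0, 0, 129/8, -11/16, 56]
R5 ← R5 − (2)·R2: [0, 0, 8, -2, 12]
R4 ← R4 + (43/20)·R3: [0, 0, 0, 2, -64/5]
R5 ← R5 + (16/15)·R3: [0, 0, 0, -2/3, -332/15]
R5 ← R5 + (1/3)·R4: [0, 0, 0, 0, -132/5]
5 pivots among 5 columns.
Every column is a pivot column, so the columns are linearly independent.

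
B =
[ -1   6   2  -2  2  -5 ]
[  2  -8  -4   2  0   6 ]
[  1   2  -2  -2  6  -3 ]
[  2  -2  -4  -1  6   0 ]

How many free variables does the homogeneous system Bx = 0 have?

4

Row reduce to echelon form.
R2 ← R2 + (2)·R1: [0, 4, 0, -2, 4, -4]
R3 ← R3 + R1: [0, 8, 0, -4, 8, -8]
R4 ← R4 + (2)·R1: [0, 10, 0, -5, 10, -10]
R3 ← R3 − (2)·R2: [0, 0, 0, 0, 0, 0]
R4 ← R4 − (5/2)·R2: [0, 0, 0, 0, 0, 0]
2 nonzero rows, so rank(B) = 2.
B has 6 columns; by rank–nullity, nullity = 6 − 2 = 4.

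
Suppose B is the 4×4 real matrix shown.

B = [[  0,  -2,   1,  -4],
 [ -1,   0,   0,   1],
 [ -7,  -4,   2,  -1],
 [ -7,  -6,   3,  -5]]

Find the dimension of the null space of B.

Row reduce to echelon form.
Swap R1 ↔ R2
R3 ← R3 − (7)·R1: [0, -4, 2, -8]
R4 ← R4 − (7)·R1: [0, -6, 3, -12]
R3 ← R3 − (2)·R2: [0, 0, 0, 0]
R4 ← R4 − (3)·R2: [0, 0, 0, 0]
2 nonzero rows, so rank(B) = 2.
B has 4 columns; by rank–nullity, nullity = 4 − 2 = 2.

2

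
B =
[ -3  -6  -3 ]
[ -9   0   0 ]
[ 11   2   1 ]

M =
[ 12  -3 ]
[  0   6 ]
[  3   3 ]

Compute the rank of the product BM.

2

First compute BM:
[[-45, -36],
 [-108,  27],
 [135, -18]]
Now row reduce the product.
R2 ← R2 − (12/5)·R1: [0, 567/5]
R3 ← R3 + (3)·R1: [0, -126]
R3 ← R3 + (10/9)·R2: [0, 0]
2 nonzero rows, so rank(BM) = 2.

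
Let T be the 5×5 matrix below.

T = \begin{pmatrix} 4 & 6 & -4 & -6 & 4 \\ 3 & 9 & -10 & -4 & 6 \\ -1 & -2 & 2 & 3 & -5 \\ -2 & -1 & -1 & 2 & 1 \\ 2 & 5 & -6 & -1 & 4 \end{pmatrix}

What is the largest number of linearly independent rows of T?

4

Row reduce to echelon form.
R2 ← R2 − (3/4)·R1: [0, 9/2, -7, 1/2, 3]
R3 ← R3 + (1/4)·R1: [0, -1/2, 1, 3/2, -4]
R4 ← R4 + (1/2)·R1: [0, 2, -3, -1, 3]
R5 ← R5 − (1/2)·R1: [0, 2, -4, 2, 2]
R3 ← R3 + (1/9)·R2: [0, 0, 2/9, 14/9, -11/3]
R4 ← R4 − (4/9)·R2: [0, 0, 1/9, -11/9, 5/3]
R5 ← R5 − (4/9)·R2: [0, 0, -8/9, 16/9, 2/3]
R4 ← R4 − (1/2)·R3: [0, 0, 0, -2, 7/2]
R5 ← R5 + (4)·R3: [0, 0, 0, 8, -14]
R5 ← R5 + (4)·R4: [0, 0, 0, 0, 0]
Echelon form has 4 nonzero rows, so rank(T) = 4.
The rank gives the maximum number of linearly independent rows: 4.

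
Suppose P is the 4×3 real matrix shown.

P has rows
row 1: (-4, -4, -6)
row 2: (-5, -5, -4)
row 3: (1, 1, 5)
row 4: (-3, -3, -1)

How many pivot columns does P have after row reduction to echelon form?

2

Row reduce to echelon form.
R2 ← R2 − (5/4)·R1: [0, 0, 7/2]
R3 ← R3 + (1/4)·R1: [0, 0, 7/2]
R4 ← R4 − (3/4)·R1: [0, 0, 7/2]
R3 ← R3 − R2: [0, 0, 0]
R4 ← R4 − R2: [0, 0, 0]
Echelon form has 2 nonzero rows, so rank(P) = 2.
Each nonzero row contributes one pivot column: 2 pivot columns.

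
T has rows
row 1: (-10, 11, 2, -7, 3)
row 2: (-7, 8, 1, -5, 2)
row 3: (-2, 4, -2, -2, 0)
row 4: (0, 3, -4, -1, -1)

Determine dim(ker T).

Row reduce to echelon form.
R2 ← R2 − (7/10)·R1: [0, 3/10, -2/5, -1/10, -1/10]
R3 ← R3 − (1/5)·R1: [0, 9/5, -12/5, -3/5, -3/5]
R3 ← R3 − (6)·R2: [0, 0, 0, 0, 0]
R4 ← R4 − (10)·R2: [0, 0, 0, 0, 0]
2 nonzero rows, so rank(T) = 2.
T has 5 columns; by rank–nullity, nullity = 5 − 2 = 3.

3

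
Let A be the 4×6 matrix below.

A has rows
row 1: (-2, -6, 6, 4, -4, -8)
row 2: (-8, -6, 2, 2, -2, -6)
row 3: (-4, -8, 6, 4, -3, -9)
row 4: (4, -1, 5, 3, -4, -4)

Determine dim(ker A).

3

Row reduce to echelon form.
R2 ← R2 − (4)·R1: [0, 18, -22, -14, 14, 26]
R3 ← R3 − (2)·R1: [0, 4, -6, -4, 5, 7]
R4 ← R4 + (2)·R1: [0, -13, 17, 11, -12, -20]
R3 ← R3 − (2/9)·R2: [0, 0, -10/9, -8/9, 17/9, 11/9]
R4 ← R4 + (13/18)·R2: [0, 0, 10/9, 8/9, -17/9, -11/9]
R4 ← R4 + R3: [0, 0, 0, 0, 0, 0]
3 nonzero rows, so rank(A) = 3.
A has 6 columns; by rank–nullity, nullity = 6 − 3 = 3.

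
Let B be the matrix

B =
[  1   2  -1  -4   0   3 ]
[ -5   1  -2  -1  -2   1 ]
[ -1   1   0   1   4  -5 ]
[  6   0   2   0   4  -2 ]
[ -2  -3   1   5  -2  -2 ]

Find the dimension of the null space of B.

Row reduce to echelon form.
R2 ← R2 + (5)·R1: [0, 11, -7, -21, -2, 16]
R3 ← R3 + R1: [0, 3, -1, -3, 4, -2]
R4 ← R4 − (6)·R1: [0, -12, 8, 24, 4, -20]
R5 ← R5 + (2)·R1: [0, 1, -1, -3, -2, 4]
R3 ← R3 − (3/11)·R2: [0, 0, 10/11, 30/11, 50/11, -70/11]
R4 ← R4 + (12/11)·R2: [0, 0, 4/11, 12/11, 20/11, -28/11]
R5 ← R5 − (1/11)·R2: [0, 0, -4/11, -12/11, -20/11, 28/11]
R4 ← R4 − (2/5)·R3: [0, 0, 0, 0, 0, 0]
R5 ← R5 + (2/5)·R3: [0, 0, 0, 0, 0, 0]
3 nonzero rows, so rank(B) = 3.
B has 6 columns; by rank–nullity, nullity = 6 − 3 = 3.

3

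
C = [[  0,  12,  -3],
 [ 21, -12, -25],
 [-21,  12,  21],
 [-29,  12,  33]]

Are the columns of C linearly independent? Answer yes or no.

Row reduce C to echelon form.
Swap R1 ↔ R2
R3 ← R3 + R1: [0, 0, -4]
R4 ← R4 + (29/21)·R1: [0, -32/7, -32/21]
R4 ← R4 + (8/21)·R2: [0, 0, -8/3]
R4 ← R4 − (2/3)·R3: [0, 0, 0]
3 pivots among 3 columns.
Every column is a pivot column, so the columns are linearly independent.

yes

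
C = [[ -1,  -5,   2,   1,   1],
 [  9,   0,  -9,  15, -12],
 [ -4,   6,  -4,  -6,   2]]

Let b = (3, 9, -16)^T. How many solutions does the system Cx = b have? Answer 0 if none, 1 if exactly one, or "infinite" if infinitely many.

Row reduce the augmented matrix [C | b].
R2 ← R2 + (9)·R1: [0, -45, 9, 24, -3, 36]
R3 ← R3 − (4)·R1: [0, 26, -12, -10, -2, -28]
R3 ← R3 + (26/45)·R2: [0, 0, -34/5, 58/15, -56/15, -36/5]
The echelon form has 3 nonzero rows, and every pivot lies in the first 5 columns, so rank(C) = rank([C|b]) = 3.
The system is consistent.
rank = 3 < 5 unknowns, so there are infinitely many solutions.

infinite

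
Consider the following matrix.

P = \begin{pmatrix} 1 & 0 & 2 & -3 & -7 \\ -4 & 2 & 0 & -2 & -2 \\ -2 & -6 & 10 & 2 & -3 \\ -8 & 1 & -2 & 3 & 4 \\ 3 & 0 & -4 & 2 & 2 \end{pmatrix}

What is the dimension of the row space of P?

4

Row reduce to echelon form.
R2 ← R2 + (4)·R1: [0, 2, 8, -14, -30]
R3 ← R3 + (2)·R1: [0, -6, 14, -4, -17]
R4 ← R4 + (8)·R1: [0, 1, 14, -21, -52]
R5 ← R5 − (3)·R1: [0, 0, -10, 11, 23]
R3 ← R3 + (3)·R2: [0, 0, 38, -46, -107]
R4 ← R4 − (1/2)·R2: [0, 0, 10, -14, -37]
R4 ← R4 − (5/19)·R3: [0, 0, 0, -36/19, -168/19]
R5 ← R5 + (5/19)·R3: [0, 0, 0, -21/19, -98/19]
R5 ← R5 − (7/12)·R4: [0, 0, 0, 0, 0]
Echelon form has 4 nonzero rows, so rank(P) = 4.
The row space has dimension equal to the rank: 4.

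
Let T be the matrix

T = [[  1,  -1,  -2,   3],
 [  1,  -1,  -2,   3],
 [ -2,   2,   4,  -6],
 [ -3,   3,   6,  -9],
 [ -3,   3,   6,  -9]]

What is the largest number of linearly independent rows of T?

1

Row reduce to echelon form.
R2 ← R2 − R1: [0, 0, 0, 0]
R3 ← R3 + (2)·R1: [0, 0, 0, 0]
R4 ← R4 + (3)·R1: [0, 0, 0, 0]
R5 ← R5 + (3)·R1: [0, 0, 0, 0]
Echelon form has 1 nonzero row, so rank(T) = 1.
The rank gives the maximum number of linearly independent rows: 1.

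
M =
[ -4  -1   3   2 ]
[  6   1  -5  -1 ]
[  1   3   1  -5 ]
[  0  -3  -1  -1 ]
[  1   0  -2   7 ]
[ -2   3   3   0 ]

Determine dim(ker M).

1

Row reduce to echelon form.
R2 ← R2 + (3/2)·R1: [0, -1/2, -1/2, 2]
R3 ← R3 + (1/4)·R1: [0, 11/4, 7/4, -9/2]
R5 ← R5 + (1/4)·R1: [0, -1/4, -5/4, 15/2]
R6 ← R6 − (1/2)·R1: [0, 7/2, 3/2, -1]
R3 ← R3 + (11/2)·R2: [0, 0, -1, 13/2]
R4 ← R4 − (6)·R2: [0, 0, 2, -13]
R5 ← R5 − (1/2)·R2: [0, 0, -1, 13/2]
R6 ← R6 + (7)·R2: [0, 0, -2, 13]
R4 ← R4 + (2)·R3: [0, 0, 0, 0]
R5 ← R5 − R3: [0, 0, 0, 0]
R6 ← R6 − (2)·R3: [0, 0, 0, 0]
3 nonzero rows, so rank(M) = 3.
M has 4 columns; by rank–nullity, nullity = 4 − 3 = 1.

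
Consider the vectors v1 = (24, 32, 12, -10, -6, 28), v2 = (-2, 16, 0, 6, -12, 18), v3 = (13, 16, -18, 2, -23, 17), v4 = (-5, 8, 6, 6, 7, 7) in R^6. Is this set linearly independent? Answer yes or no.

yes

Form the matrix with these vectors as rows and row reduce.
R2 ← R2 + (1/12)·R1: [0, 56/3, 1, 31/6, -25/2, 61/3]
R3 ← R3 − (13/24)·R1: [0, -4/3, -49/2, 89/12, -79/4, 11/6]
R4 ← R4 + (5/24)·R1: [0, 44/3, 17/2, 47/12, 23/4, 77/6]
R3 ← R3 + (1/14)·R2: [0, 0, -171/7, 109/14, -289/14, 23/7]
R4 ← R4 − (11/14)·R2: [0, 0, 54/7, -1/7, 109/7, -22/7]
R4 ← R4 + (6/19)·R3: [0, 0, 0, 44/19, 172/19, -40/19]
4 nonzero rows, so the 4 vectors span a space of dimension 4.
Since 4 = 4, the vectors are linearly independent.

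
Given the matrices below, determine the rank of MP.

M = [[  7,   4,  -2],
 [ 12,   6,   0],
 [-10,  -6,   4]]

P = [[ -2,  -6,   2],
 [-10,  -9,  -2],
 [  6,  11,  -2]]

2

First compute MP:
[[-66, -100,  10],
 [-84, -126,  12],
 [104, 158, -16]]
Now row reduce the product.
R2 ← R2 − (14/11)·R1: [0, 14/11, -8/11]
R3 ← R3 + (52/33)·R1: [0, 14/33, -8/33]
R3 ← R3 − (1/3)·R2: [0, 0, 0]
2 nonzero rows, so rank(MP) = 2.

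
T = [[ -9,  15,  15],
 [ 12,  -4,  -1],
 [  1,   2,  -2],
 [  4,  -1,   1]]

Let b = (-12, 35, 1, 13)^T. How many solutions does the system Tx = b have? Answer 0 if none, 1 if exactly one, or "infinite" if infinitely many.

Row reduce the augmented matrix [T | b].
R2 ← R2 + (4/3)·R1: [0, 16, 19, 19]
R3 ← R3 + (1/9)·R1: [0, 11/3, -1/3, -1/3]
R4 ← R4 + (4/9)·R1: [0, 17/3, 23/3, 23/3]
R3 ← R3 − (11/48)·R2: [0, 0, -75/16, -75/16]
R4 ← R4 − (17/48)·R2: [0, 0, 15/16, 15/16]
R4 ← R4 + (1/5)·R3: [0, 0, 0, 0]
The echelon form has 3 nonzero rows, and every pivot lies in the first 3 columns, so rank(T) = rank([T|b]) = 3.
The system is consistent.
rank = 3 = number of unknowns, so the solution is unique.

1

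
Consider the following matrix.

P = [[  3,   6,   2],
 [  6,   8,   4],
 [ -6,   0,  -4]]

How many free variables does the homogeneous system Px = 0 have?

Row reduce to echelon form.
R2 ← R2 − (2)·R1: [0, -4, 0]
R3 ← R3 + (2)·R1: [0, 12, 0]
R3 ← R3 + (3)·R2: [0, 0, 0]
2 nonzero rows, so rank(P) = 2.
P has 3 columns; by rank–nullity, nullity = 3 − 2 = 1.

1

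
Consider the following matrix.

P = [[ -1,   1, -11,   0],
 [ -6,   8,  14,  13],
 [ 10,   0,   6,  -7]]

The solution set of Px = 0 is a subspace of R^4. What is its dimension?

1

Row reduce to echelon form.
R2 ← R2 − (6)·R1: [0, 2, 80, 13]
R3 ← R3 + (10)·R1: [0, 10, -104, -7]
R3 ← R3 − (5)·R2: [0, 0, -504, -72]
3 nonzero rows, so rank(P) = 3.
P has 4 columns; by rank–nullity, nullity = 4 − 3 = 1.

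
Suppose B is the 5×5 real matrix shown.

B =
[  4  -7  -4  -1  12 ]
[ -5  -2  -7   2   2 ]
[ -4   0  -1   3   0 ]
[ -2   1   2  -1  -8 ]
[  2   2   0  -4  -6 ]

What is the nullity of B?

1

Row reduce to echelon form.
R2 ← R2 + (5/4)·R1: [0, -43/4, -12, 3/4, 17]
R3 ← R3 + R1: [0, -7, -5, 2, 12]
R4 ← R4 + (1/2)·R1: [0, -5/2, 0, -3/2, -2]
R5 ← R5 − (1/2)·R1: [0, 11/2, 2, -7/2, -12]
R3 ← R3 − (28/43)·R2: [0, 0, 121/43, 65/43, 40/43]
R4 ← R4 − (10/43)·R2: [0, 0, 120/43, -72/43, -256/43]
R5 ← R5 + (22/43)·R2: [0, 0, -178/43, -134/43, -142/43]
R4 ← R4 − (120/121)·R3: [0, 0, 0, -384/121, -832/121]
R5 ← R5 + (178/121)·R3: [0, 0, 0, -108/121, -234/121]
R5 ← R5 − (9/32)·R4: [0, 0, 0, 0, 0]
4 nonzero rows, so rank(B) = 4.
B has 5 columns; by rank–nullity, nullity = 5 − 4 = 1.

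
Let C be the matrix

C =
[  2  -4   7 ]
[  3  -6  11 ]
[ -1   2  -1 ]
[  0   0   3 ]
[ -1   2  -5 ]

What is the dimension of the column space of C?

Row reduce to echelon form.
R2 ← R2 − (3/2)·R1: [0, 0, 1/2]
R3 ← R3 + (1/2)·R1: [0, 0, 5/2]
R5 ← R5 + (1/2)·R1: [0, 0, -3/2]
R3 ← R3 − (5)·R2: [0, 0, 0]
R4 ← R4 − (6)·R2: [0, 0, 0]
R5 ← R5 + (3)·R2: [0, 0, 0]
Echelon form has 2 nonzero rows, so rank(C) = 2.
The column space has dimension equal to the rank: 2.

2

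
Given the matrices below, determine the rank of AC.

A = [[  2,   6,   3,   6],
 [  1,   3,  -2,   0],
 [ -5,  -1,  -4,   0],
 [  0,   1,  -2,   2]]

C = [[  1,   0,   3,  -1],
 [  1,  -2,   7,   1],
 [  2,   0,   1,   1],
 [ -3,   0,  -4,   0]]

First compute AC:
[[ -4, -12,  27,   7],
 [  0,  -6,  22,   0],
 [-14,   2, -26,   0],
 [ -9,  -2,  -3,  -1]]
Now row reduce the product.
R3 ← R3 − (7/2)·R1: [0, 44, -241/2, -49/2]
R4 ← R4 − (9/4)·R1: [0, 25, -255/4, -67/4]
R3 ← R3 + (22/3)·R2: [0, 0, 245/6, -49/2]
R4 ← R4 + (25/6)·R2: [0, 0, 335/12, -67/4]
R4 ← R4 − (67/98)·R3: [0, 0, 0, 0]
3 nonzero rows, so rank(AC) = 3.

3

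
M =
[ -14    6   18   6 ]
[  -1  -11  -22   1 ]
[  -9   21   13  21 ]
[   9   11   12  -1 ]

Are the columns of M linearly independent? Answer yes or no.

no

Row reduce M to echelon form.
R2 ← R2 − (1/14)·R1: [0, -80/7, -163/7, 4/7]
R3 ← R3 − (9/14)·R1: [0, 120/7, 10/7, 120/7]
R4 ← R4 + (9/14)·R1: [0, 104/7, 165/7, 20/7]
R3 ← R3 + (3/2)·R2: [0, 0, -67/2, 18]
R4 ← R4 + (13/10)·R2: [0, 0, -67/10, 18/5]
R4 ← R4 − (1/5)·R3: [0, 0, 0, 0]
3 pivots among 4 columns.
Only 3 < 4 pivot columns, so the columns are linearly dependent.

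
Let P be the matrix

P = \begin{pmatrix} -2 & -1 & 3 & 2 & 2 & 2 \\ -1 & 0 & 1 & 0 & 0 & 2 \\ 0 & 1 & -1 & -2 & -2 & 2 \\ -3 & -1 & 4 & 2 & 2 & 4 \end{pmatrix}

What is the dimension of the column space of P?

Row reduce to echelon form.
R2 ← R2 − (1/2)·R1: [0, 1/2, -1/2, -1, -1, 1]
R4 ← R4 − (3/2)·R1: [0, 1/2, -1/2, -1, -1, 1]
R3 ← R3 − (2)·R2: [0, 0, 0, 0, 0, 0]
R4 ← R4 − R2: [0, 0, 0, 0, 0, 0]
Echelon form has 2 nonzero rows, so rank(P) = 2.
The column space has dimension equal to the rank: 2.

2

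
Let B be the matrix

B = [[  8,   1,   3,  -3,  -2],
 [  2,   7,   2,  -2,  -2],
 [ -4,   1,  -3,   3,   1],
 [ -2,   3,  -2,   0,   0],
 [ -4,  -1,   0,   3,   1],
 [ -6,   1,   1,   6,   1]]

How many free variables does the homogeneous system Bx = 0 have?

1

Row reduce to echelon form.
R2 ← R2 − (1/4)·R1: [0, 27/4, 5/4, -5/4, -3/2]
R3 ← R3 + (1/2)·R1: [0, 3/2, -3/2, 3/2, 0]
R4 ← R4 + (1/4)·R1: [0, 13/4, -5/4, -3/4, -1/2]
R5 ← R5 + (1/2)·R1: [0, -1/2, 3/2, 3/2, 0]
R6 ← R6 + (3/4)·R1: [0, 7/4, 13/4, 15/4, -1/2]
R3 ← R3 − (2/9)·R2: [0, 0, -16/9, 16/9, 1/3]
R4 ← R4 − (13/27)·R2: [0, 0, -50/27, -4/27, 2/9]
R5 ← R5 + (2/27)·R2: [0, 0, 43/27, 38/27, -1/9]
R6 ← R6 − (7/27)·R2: [0, 0, 79/27, 110/27, -1/9]
R4 ← R4 − (25/24)·R3: [0, 0, 0, -2, -1/8]
R5 ← R5 + (43/48)·R3: [0, 0, 0, 3, 3/16]
R6 ← R6 + (79/48)·R3: [0, 0, 0, 7, 7/16]
R5 ← R5 + (3/2)·R4: [0, 0, 0, 0, 0]
R6 ← R6 + (7/2)·R4: [0, 0, 0, 0, 0]
4 nonzero rows, so rank(B) = 4.
B has 5 columns; by rank–nullity, nullity = 5 − 4 = 1.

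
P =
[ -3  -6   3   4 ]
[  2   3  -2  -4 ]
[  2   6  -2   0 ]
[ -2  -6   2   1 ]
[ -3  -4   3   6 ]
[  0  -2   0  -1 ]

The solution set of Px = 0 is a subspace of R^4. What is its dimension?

Row reduce to echelon form.
R2 ← R2 + (2/3)·R1: [0, -1, 0, -4/3]
R3 ← R3 + (2/3)·R1: [0, 2, 0, 8/3]
R4 ← R4 − (2/3)·R1: [0, -2, 0, -5/3]
R5 ← R5 − R1: [0, 2, 0, 2]
R3 ← R3 + (2)·R2: [0, 0, 0, 0]
R4 ← R4 − (2)·R2: [0, 0, 0, 1]
R5 ← R5 + (2)·R2: [0, 0, 0, -2/3]
R6 ← R6 − (2)·R2: [0, 0, 0, 5/3]
Swap R3 ↔ R4
R5 ← R5 + (2/3)·R3: [0, 0, 0, 0]
R6 ← R6 − (5/3)·R3: [0, 0, 0, 0]
3 nonzero rows, so rank(P) = 3.
P has 4 columns; by rank–nullity, nullity = 4 − 3 = 1.

1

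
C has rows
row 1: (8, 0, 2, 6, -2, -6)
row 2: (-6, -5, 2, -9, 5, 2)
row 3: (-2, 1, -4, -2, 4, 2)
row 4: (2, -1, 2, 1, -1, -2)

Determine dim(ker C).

Row reduce to echelon form.
R2 ← R2 + (3/4)·R1: [0, -5, 7/2, -9/2, 7/2, -5/2]
R3 ← R3 + (1/4)·R1: [0, 1, -7/2, -1/2, 7/2, 1/2]
R4 ← R4 − (1/4)·R1: [0, -1, 3/2, -1/2, -1/2, -1/2]
R3 ← R3 + (1/5)·R2: [0, 0, -14/5, -7/5, 21/5, 0]
R4 ← R4 − (1/5)·R2: [0, 0, 4/5, 2/5, -6/5, 0]
R4 ← R4 + (2/7)·R3: [0, 0, 0, 0, 0, 0]
3 nonzero rows, so rank(C) = 3.
C has 6 columns; by rank–nullity, nullity = 6 − 3 = 3.

3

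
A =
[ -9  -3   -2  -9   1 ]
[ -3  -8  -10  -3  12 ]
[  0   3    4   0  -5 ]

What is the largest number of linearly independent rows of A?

2

Row reduce to echelon form.
R2 ← R2 − (1/3)·R1: [0, -7, -28/3, 0, 35/3]
R3 ← R3 + (3/7)·R2: [0, 0, 0, 0, 0]
Echelon form has 2 nonzero rows, so rank(A) = 2.
The rank gives the maximum number of linearly independent rows: 2.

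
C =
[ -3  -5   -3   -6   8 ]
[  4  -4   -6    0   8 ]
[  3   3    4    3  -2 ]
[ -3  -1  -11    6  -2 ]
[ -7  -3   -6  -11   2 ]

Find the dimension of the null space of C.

Row reduce to echelon form.
R2 ← R2 + (4/3)·R1: [0, -32/3, -10, -8, 56/3]
R3 ← R3 + R1: [0, -2, 1, -3, 6]
R4 ← R4 − R1: [0, 4, -8, 12, -10]
R5 ← R5 − (7/3)·R1: [0, 26/3, 1, 3, -50/3]
R3 ← R3 − (3/16)·R2: [0, 0, 23/8, -3/2, 5/2]
R4 ← R4 + (3/8)·R2: [0, 0, -47/4, 9, -3]
R5 ← R5 + (13/16)·R2: [0, 0, -57/8, -7/2, -3/2]
R4 ← R4 + (94/23)·R3: [0, 0, 0, 66/23, 166/23]
R5 ← R5 + (57/23)·R3: [0, 0, 0, -166/23, 108/23]
R5 ← R5 + (83/33)·R4: [0, 0, 0, 0, 754/33]
5 nonzero rows, so rank(C) = 5.
C has 5 columns; by rank–nullity, nullity = 5 − 5 = 0.

0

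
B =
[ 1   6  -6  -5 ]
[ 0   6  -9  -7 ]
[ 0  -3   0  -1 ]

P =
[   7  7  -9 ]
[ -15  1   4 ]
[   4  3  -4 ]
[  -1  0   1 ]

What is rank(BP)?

First compute BP:
[[-102,  -5,  34],
 [-119, -21,  53],
 [ 46,  -3, -13]]
Now row reduce the product.
R2 ← R2 − (7/6)·R1: [0, -91/6, 40/3]
R3 ← R3 + (23/51)·R1: [0, -268/51, 7/3]
R3 ← R3 − (536/1547)·R2: [0, 0, -3537/1547]
3 nonzero rows, so rank(BP) = 3.

3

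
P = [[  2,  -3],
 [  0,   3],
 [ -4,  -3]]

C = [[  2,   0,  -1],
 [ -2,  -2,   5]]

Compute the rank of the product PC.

2

First compute PC:
[[ 10,   6, -17],
 [ -6,  -6,  15],
 [ -2,   6, -11]]
Now row reduce the product.
R2 ← R2 + (3/5)·R1: [0, -12/5, 24/5]
R3 ← R3 + (1/5)·R1: [0, 36/5, -72/5]
R3 ← R3 + (3)·R2: [0, 0, 0]
2 nonzero rows, so rank(PC) = 2.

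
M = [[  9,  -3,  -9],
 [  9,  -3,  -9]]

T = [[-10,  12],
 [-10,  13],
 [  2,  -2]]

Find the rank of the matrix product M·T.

First compute MT:
[[-78,  87],
 [-78,  87]]
Now row reduce the product.
R2 ← R2 − R1: [0, 0]
1 nonzero row, so rank(MT) = 1.

1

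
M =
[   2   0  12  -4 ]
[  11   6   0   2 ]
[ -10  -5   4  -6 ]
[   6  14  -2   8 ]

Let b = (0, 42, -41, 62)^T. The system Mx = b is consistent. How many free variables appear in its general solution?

0

Row reduce the augmented matrix [M | b].
R2 ← R2 − (11/2)·R1: [0, 6, -66, 24, 42]
R3 ← R3 + (5)·R1: [0, -5, 64, -26, -41]
R4 ← R4 − (3)·R1: [0, 14, -38, 20, 62]
R3 ← R3 + (5/6)·R2: [0, 0, 9, -6, -6]
R4 ← R4 − (7/3)·R2: [0, 0, 116, -36, -36]
R4 ← R4 − (116/9)·R3: [0, 0, 0, 124/3, 124/3]
The echelon form has 4 nonzero rows, and every pivot lies in the first 4 columns, so rank(M) = rank([M|b]) = 4.
The system is consistent.
Free variables = (unknowns) − (rank) = 4 − 4 = 0.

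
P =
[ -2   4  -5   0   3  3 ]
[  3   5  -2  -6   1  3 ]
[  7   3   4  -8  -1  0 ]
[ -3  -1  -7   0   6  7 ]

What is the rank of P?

4

Row reduce to echelon form.
R2 ← R2 + (3/2)·R1: [0, 11, -19/2, -6, 11/2, 15/2]
R3 ← R3 + (7/2)·R1: [0, 17, -27/2, -8, 19/2, 21/2]
R4 ← R4 − (3/2)·R1: [0, -7, 1/2, 0, 3/2, 5/2]
R3 ← R3 − (17/11)·R2: [0, 0, 13/11, 14/11, 1, -12/11]
R4 ← R4 + (7/11)·R2: [0, 0, -61/11, -42/11, 5, 80/11]
R4 ← R4 + (61/13)·R3: [0, 0, 0, 28/13, 126/13, 28/13]
Echelon form has 4 nonzero rows, so rank(P) = 4.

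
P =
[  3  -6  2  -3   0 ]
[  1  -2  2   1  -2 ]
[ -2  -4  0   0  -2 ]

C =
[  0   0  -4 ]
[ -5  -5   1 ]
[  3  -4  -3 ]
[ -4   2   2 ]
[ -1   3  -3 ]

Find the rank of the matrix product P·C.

First compute PC:
[[ 48,  16, -30],
 [ 14,  -2,  -4],
 [ 22,  14,  10]]
Now row reduce the product.
R2 ← R2 − (7/24)·R1: [0, -20/3, 19/4]
R3 ← R3 − (11/24)·R1: [0, 20/3, 95/4]
R3 ← R3 + R2: [0, 0, 57/2]
3 nonzero rows, so rank(PC) = 3.

3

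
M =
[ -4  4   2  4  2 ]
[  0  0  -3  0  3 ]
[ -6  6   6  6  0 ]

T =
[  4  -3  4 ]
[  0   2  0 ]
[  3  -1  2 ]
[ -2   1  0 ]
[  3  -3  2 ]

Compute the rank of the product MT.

First compute MT:
[[-12,  16,  -8],
 [  0,  -6,   0],
 [-18,  30, -12]]
Now row reduce the product.
R3 ← R3 − (3/2)·R1: [0, 6, 0]
R3 ← R3 + R2: [0, 0, 0]
2 nonzero rows, so rank(MT) = 2.

2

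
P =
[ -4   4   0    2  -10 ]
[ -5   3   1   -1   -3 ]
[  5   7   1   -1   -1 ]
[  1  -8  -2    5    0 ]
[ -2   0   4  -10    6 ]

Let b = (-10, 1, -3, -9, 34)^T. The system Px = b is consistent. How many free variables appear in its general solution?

0

Row reduce the augmented matrix [P | b].
R2 ← R2 − (5/4)·R1: [0, -2, 1, -7/2, 19/2, 27/2]
R3 ← R3 + (5/4)·R1: [0, 12, 1, 3/2, -27/2, -31/2]
R4 ← R4 + (1/4)·R1: [0, -7, -2, 11/2, -5/2, -23/2]
R5 ← R5 − (1/2)·R1: [0, -2, 4, -11, 11, 39]
R3 ← R3 + (6)·R2: [0, 0, 7, -39/2, 87/2, 131/2]
R4 ← R4 − (7/2)·R2: [0, 0, -11/2, 71/4, -143/4, -235/4]
R5 ← R5 − R2: [0, 0, 3, -15/2, 3/2, 51/2]
R4 ← R4 + (11/14)·R3: [0, 0, 0, 17/7, -11/7, -51/7]
R5 ← R5 − (3/7)·R3: [0, 0, 0, 6/7, -120/7, -18/7]
R5 ← R5 − (6/17)·R4: [0, 0, 0, 0, -282/17, 0]
The echelon form has 5 nonzero rows, and every pivot lies in the first 5 columns, so rank(P) = rank([P|b]) = 5.
The system is consistent.
Free variables = (unknowns) − (rank) = 5 − 5 = 0.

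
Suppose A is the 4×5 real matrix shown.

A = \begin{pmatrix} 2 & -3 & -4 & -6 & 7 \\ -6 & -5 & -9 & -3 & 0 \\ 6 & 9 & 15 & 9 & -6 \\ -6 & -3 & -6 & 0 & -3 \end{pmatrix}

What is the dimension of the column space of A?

Row reduce to echelon form.
R2 ← R2 + (3)·R1: [0, -14, -21, -21, 21]
R3 ← R3 − (3)·R1: [0, 18, 27, 27, -27]
R4 ← R4 + (3)·R1: [0, -12, -18, -18, 18]
R3 ← R3 + (9/7)·R2: [0, 0, 0, 0, 0]
R4 ← R4 − (6/7)·R2: [0, 0, 0, 0, 0]
Echelon form has 2 nonzero rows, so rank(A) = 2.
The column space has dimension equal to the rank: 2.

2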